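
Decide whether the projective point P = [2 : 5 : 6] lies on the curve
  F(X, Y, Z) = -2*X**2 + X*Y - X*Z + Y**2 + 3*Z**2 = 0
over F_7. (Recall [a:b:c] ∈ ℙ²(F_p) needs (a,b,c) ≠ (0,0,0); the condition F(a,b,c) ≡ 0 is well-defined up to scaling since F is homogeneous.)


F(2,5,6) ≡ 4 (mod 7); P is NOT on the curve.

Evaluate F(2, 5, 6) term-by-term (mod 7).
  -2*X**2 ↦ -2·4·1·1 = -8
  X*Y ↦ 1·2·5·1 = 10
  -X*Z ↦ -1·2·1·6 = -12
  Y**2 ↦ 1·1·25·1 = 25
  3*Z**2 ↦ 3·1·1·36 = 108
Sum: F(2, 5, 6) = (-8) + (10) + (-12) + (25) + (108) = 123.
Reducing mod 7: 123 ≡ 4 (mod 7).
Since F(a, b, c) ≡ 4 ≠ 0 (mod 7), P does NOT lie on the curve.


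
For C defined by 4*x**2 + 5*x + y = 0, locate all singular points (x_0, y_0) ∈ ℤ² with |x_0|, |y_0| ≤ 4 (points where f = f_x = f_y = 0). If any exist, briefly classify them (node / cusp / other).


No singular points in the scanned grid; C is smooth there.

Compute partial derivatives:
  f_x = 8*x + 5.
  f_y = 1.
f_y = 1 is a nonzero constant, so f_y never vanishes: no point (x, y) can satisfy f = f_x = f_y = 0. In particular no (x, y) ∈ {−4, ..., 4}² is singular; the curve is smooth.


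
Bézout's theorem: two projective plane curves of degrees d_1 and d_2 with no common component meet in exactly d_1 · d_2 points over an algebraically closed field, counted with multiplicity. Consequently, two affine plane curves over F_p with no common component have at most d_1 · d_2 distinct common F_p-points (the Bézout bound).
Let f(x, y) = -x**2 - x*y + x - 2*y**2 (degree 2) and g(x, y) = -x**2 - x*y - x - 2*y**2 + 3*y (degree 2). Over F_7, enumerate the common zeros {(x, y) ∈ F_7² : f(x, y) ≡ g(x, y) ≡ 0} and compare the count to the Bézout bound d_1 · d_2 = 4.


Common zeros: {(0, 0), (1, 3)}; count = 2; Bézout bound = 4.

deg(f) = 2, deg(g) = 2, so Bézout bound = 4.
Scan x ∈ F_7. For each x, list the y ∈ F_7 with f(x, y) ≡ 0 and those with g(x, y) ≡ 0 (mod 7); the common zeros in that column are the intersection.
  x = 0: f ≡ 0 at y ∈ {0}; g ≡ 0 at y ∈ {0, 5}; common: {0}.
  x = 1: f ≡ 0 at y ∈ {0, 3}; g ≡ 0 at y ∈ {3, 5}; common: {3}.
  x = 2: f ≡ 0 at y ∈ {2, 4}; g ≡ 0 at y ∈ {1, 3}; common: ∅.
  x = 3: f ≡ 0 at y ∈ ∅; g ≡ 0 at y ∈ {1, 6}; common: ∅.
  x = 4: f ≡ 0 at y ∈ {2, 3}; g ≡ 0 at y ∈ {4, 6}; common: ∅.
  x = 5: f ≡ 0 at y ∈ ∅; g ≡ 0 at y ∈ {2, 4}; common: ∅.
  x = 6: f ≡ 0 at y ∈ ∅; g ≡ 0 at y ∈ {0, 2}; common: ∅.
Collecting: common zeros = {(0, 0), (1, 3)}, so the count is 2.
Comparison with the Bézout bound: 2 ≤ 4 = deg(f)·deg(g), as expected for curves with no common component (the affine F_7-count falls short of the bound because intersections may lie at infinity, over extension fields, or carry multiplicity).


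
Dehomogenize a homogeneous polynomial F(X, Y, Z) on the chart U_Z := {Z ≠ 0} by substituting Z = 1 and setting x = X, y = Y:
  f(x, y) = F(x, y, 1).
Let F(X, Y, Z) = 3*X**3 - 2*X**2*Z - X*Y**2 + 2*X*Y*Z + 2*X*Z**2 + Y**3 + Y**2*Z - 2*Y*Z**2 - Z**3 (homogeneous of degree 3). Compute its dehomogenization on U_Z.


f(x, y) = 3*x**3 - 2*x**2 - x*y**2 + 2*x*y + 2*x + y**3 + y**2 - 2*y - 1

On U_Z we set Z = 1. Each monomial c·X^i·Y^j·Z^k in F becomes c·x^i·y^j·1^k = c·x^i·y^j.
Substituting Z = 1: F(X, Y, 1) = 3*x**3 - 2*x**2 - x*y**2 + 2*x*y + 2*x + y**3 + y**2 - 2*y - 1.
Note: deg(f) ≤ deg(F) = 3; strict inequality happens when F is divisible by Z (lost terms).


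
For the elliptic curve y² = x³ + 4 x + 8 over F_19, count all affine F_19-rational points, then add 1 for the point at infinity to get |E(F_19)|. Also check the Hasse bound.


Affine points = {(2, 9), (2, 10), (3, 3), (3, 16), (5, 1), (5, 18), (6, 1), (6, 18), (8, 1), (8, 18), (12, 6), (12, 13), (15, 2), (15, 17), (16, 8), (16, 11), (17, 7), (17, 12)}; affine count = 18; |E(F_19)| = 19.

Discriminant check: Δ ∝ 4a³ + 27b² = 4·4³ + 27·8² = 4·64 + 27·64 ≡ 8 (mod 19). Nonzero ⇒ E is nonsingular.
For each x ∈ F_19, compute rhs = x³ + 4·x + 8 mod 19, then count y ∈ F_19 with y² ≡ rhs.
  x = 0: rhs = 8, matching y values: none (0 points).
  x = 1: rhs = 13, matching y values: none (0 points).
  x = 2: rhs = 5, matching y values: 9, 10 (2 points).
  x = 3: rhs = 9, matching y values: 3, 16 (2 points).
  x = 4: rhs = 12, matching y values: none (0 points).
  x = 5: rhs = 1, matching y values: 1, 18 (2 points).
  x = 6: rhs = 1, matching y values: 1, 18 (2 points).
  x = 7: rhs = 18, matching y values: none (0 points).
  x = 8: rhs = 1, matching y values: 1, 18 (2 points).
  x = 9: rhs = 13, matching y values: none (0 points).
  x = 10: rhs = 3, matching y values: none (0 points).
  x = 11: rhs = 15, matching y values: none (0 points).
  x = 12: rhs = 17, matching y values: 6, 13 (2 points).
  x = 13: rhs = 15, matching y values: none (0 points).
  x = 14: rhs = 15, matching y values: none (0 points).
  x = 15: rhs = 4, matching y values: 2, 17 (2 points).
  x = 16: rhs = 7, matching y values: 8, 11 (2 points).
  x = 17: rhs = 11, matching y values: 7, 12 (2 points).
  x = 18: rhs = 3, matching y values: none (0 points).
Total affine count: 18.
Full point count |E(F_19)| = 18 + 1 = 19.
Hasse bound: |19 − (19+1)| = |-1| = 1 ≤ 2√19 ≈ 8.7178 ✓.


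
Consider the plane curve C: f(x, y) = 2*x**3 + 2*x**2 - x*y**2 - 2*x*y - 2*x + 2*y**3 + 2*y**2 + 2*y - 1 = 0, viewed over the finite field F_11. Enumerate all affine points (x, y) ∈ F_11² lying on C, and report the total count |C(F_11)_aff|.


Affine F_11-points: {(0, 3), (1, 8), (1, 9), (1, 10), (3, 10), (6, 10), (8, 4), (10, 9)}; count = 8.

For each of the 121 pairs (x, y) ∈ F_11², evaluate f(x, y) mod 11. Record the zeros.
  x = 0: [0↦10, 1↦5, 2↦5, 3↦0, 4↦2, 5↦1, 6↦9, 7↦5, 8↦1, 9↦9, 10↦8]  zeros at y ∈ {3}
  x = 1: [0↦1, 1↦4, 2↦10, 3↦9, 4↦2, 5↦1, 6↦7, 7↦10, 8↦0, 9↦0, 10↦0]  zeros at y ∈ {8, 9, 10}
  x = 2: [0↦8, 1↦8, 2↦9, 3↦1, 4↦7, 5↦6, 6↦10, 7↦9, 8↦4, 9↦7, 10↦8]  zeros at y ∈ ∅
  x = 3: [0↦10, 1↦7, 2↦3, 3↦10, 4↦7, 5↦6, 6↦8, 7↦3, 8↦3, 9↦9, 10↦0]  zeros at y ∈ {10}
  x = 4: [0↦8, 1↦2, 2↦4, 3↦4, 4↦3, 5↦2, 6↦2, 7↦4, 8↦9, 9↦7, 10↦10]  zeros at y ∈ ∅
  x = 5: [0↦3, 1↦5, 2↦2, 3↦6, 4↦7, 5↦6, 6↦4, 7↦2, 8↦1, 9↦2, 10↦6]  zeros at y ∈ ∅
  x = 6: [0↦7, 1↦6, 2↦9, 3↦6, 4↦9, 5↦8, 6↦4, 7↦9, 8↦2, 9↦6, 10↦0]  zeros at y ∈ {10}
  x = 7: [0↦10, 1↦6, 2↦4, 3↦5, 4↦10, 5↦9, 6↦3, 7↦4, 8↦2, 9↦9, 10↦4]  zeros at y ∈ ∅
  x = 8: [0↦2, 1↦6, 2↦10, 3↦4, 4↦0, 5↦10, 6↦2, 7↦10, 8↦2, 9↦1, 10↦8]  zeros at y ∈ {4}
  x = 9: [0↦6, 1↦7, 2↦6, 3↦4, 4↦2, 5↦1, 6↦2, 7↦6, 8↦3, 9↦5, 10↦2]  zeros at y ∈ ∅
  x = 10: [0↦1, 1↦10, 2↦4, 3↦6, 4↦6, 5↦5, 6↦4, 7↦4, 8↦6, 9↦0, 10↦9]  zeros at y ∈ {9}
Collecting zeros: affine points = {(0, 3), (1, 8), (1, 9), (1, 10), (3, 10), (6, 10), (8, 4), (10, 9)}.
Total count |C(F_11)_aff| = 8.


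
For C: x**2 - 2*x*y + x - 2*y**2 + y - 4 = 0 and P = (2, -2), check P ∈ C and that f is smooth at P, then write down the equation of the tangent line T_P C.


Tangent line at P: 9*x + 5*y - 8 = 0.

Step 1: f(2, -2) = 0, so P lies on C.
Step 2: partial derivatives
  f_x(x, y) = 2*x - 2*y + 1, f_y(x, y) = -2*x - 4*y + 1.
  f_x(P) = 9, f_y(P) = 5 (gradient nonzero, so P is smooth).
Step 3: tangent line at P: 9·(x − 2) + 5·(y − -2) = 0.
Expanding: 9*x + 5*y - 8 = 0.


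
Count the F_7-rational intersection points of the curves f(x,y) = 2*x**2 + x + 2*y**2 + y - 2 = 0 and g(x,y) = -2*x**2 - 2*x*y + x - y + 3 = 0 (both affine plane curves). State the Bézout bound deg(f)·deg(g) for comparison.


Common zeros: {(2, 5)}; count = 1; Bézout bound = 4.

deg(f) = 2, deg(g) = 2, so Bézout bound = 4.
Scan x ∈ F_7. For each x, list the y ∈ F_7 with f(x, y) ≡ 0 and those with g(x, y) ≡ 0 (mod 7); the common zeros in that column are the intersection.
  x = 0: f ≡ 0 at y ∈ ∅; g ≡ 0 at y ∈ {3}; common: ∅.
  x = 1: f ≡ 0 at y ∈ {5}; g ≡ 0 at y ∈ {3}; common: ∅.
  x = 2: f ≡ 0 at y ∈ {5}; g ≡ 0 at y ∈ {5}; common: {5}.
  x = 3: f ≡ 0 at y ∈ ∅; g ≡ 0 at y ∈ ∅; common: ∅.
  x = 4: f ≡ 0 at y ∈ {4, 6}; g ≡ 0 at y ∈ {5}; common: ∅.
  x = 5: f ≡ 0 at y ∈ {1, 2}; g ≡ 0 at y ∈ {0}; common: ∅.
  x = 6: f ≡ 0 at y ∈ {4, 6}; g ≡ 0 at y ∈ {0}; common: ∅.
Collecting: common zeros = {(2, 5)}, so the count is 1.
Comparison with the Bézout bound: 1 ≤ 4 = deg(f)·deg(g), as expected for curves with no common component (the affine F_7-count falls short of the bound because intersections may lie at infinity, over extension fields, or carry multiplicity).


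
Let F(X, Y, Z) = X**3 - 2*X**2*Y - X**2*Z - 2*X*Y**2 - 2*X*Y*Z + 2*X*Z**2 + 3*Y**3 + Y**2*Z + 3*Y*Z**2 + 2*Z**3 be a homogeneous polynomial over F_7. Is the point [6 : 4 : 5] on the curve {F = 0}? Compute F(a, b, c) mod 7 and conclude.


F(6,4,5) ≡ 4 (mod 7); P is NOT on the curve.

Evaluate F(6, 4, 5) term-by-term (mod 7).
  X**3 ↦ 1·216·1·1 = 216
  -2*X**2*Y ↦ -2·36·4·1 = -288
  -X**2*Z ↦ -1·36·1·5 = -180
  -2*X*Y**2 ↦ -2·6·16·1 = -192
  -2*X*Y*Z ↦ -2·6·4·5 = -240
  2*X*Z**2 ↦ 2·6·1·25 = 300
  3*Y**3 ↦ 3·1·64·1 = 192
  Y**2*Z ↦ 1·1·16·5 = 80
  3*Y*Z**2 ↦ 3·1·4·25 = 300
  2*Z**3 ↦ 2·1·1·125 = 250
Sum: F(6, 4, 5) = (216) + (-288) + (-180) + (-192) + (-240) + (300) + (192) + (80) + (300) + (250) = 438.
Reducing mod 7: 438 ≡ 4 (mod 7).
Since F(a, b, c) ≡ 4 ≠ 0 (mod 7), P does NOT lie on the curve.


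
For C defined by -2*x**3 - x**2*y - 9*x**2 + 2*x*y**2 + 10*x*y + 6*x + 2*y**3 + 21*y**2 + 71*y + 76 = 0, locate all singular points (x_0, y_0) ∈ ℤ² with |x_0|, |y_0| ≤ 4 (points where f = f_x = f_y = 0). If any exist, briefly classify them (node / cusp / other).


Singular points: {(-1, -3)}; classification: cusp.

Compute partial derivatives:
  f_x = -6*x**2 - 2*x*y - 18*x + 2*y**2 + 10*y + 6.
  f_y = -x**2 + 4*x*y + 10*x + 6*y**2 + 42*y + 71.
Scan x_0 ∈ {−4, ..., 4}. For each x_0, f_y(x_0, y) is a polynomial in y; find its integer roots y ∈ {−4, ..., 4}, then test f_x and f at those candidates.
  x = -4: f_y(-4, y) = 6*y**2 + 26*y + 15; no integer root y with |y| ≤ 4.
  x = -3: f_y(-3, y) = 6*y**2 + 30*y + 32; no integer root y with |y| ≤ 4.
  x = -2: f_y(-2, y) = 6*y**2 + 34*y + 47; no integer root y with |y| ≤ 4.
  x = -1: f_y(-1, y) = 6*y**2 + 38*y + 60; vanishes at y ∈ {-3}. (-1, -3): f_x = 0, f = 0 — SINGULAR.
  x = 0: f_y(0, y) = 6*y**2 + 42*y + 71; no integer root y with |y| ≤ 4.
  x = 1: f_y(1, y) = 6*y**2 + 46*y + 80; no integer root y with |y| ≤ 4.
  x = 2: f_y(2, y) = 6*y**2 + 50*y + 87; no integer root y with |y| ≤ 4.
  x = 3: f_y(3, y) = 6*y**2 + 54*y + 92; no integer root y with |y| ≤ 4.
  x = 4: f_y(4, y) = 6*y**2 + 58*y + 95; no integer root y with |y| ≤ 4.
Only singular point on the grid: (-1, -3).
Classify: substitute x = -1 + u, y = -3 + v and expand: f = -2*u**3 - u**2*v + 2*u*v**2 + 2*v**3 + v**2.
No constant or linear terms (consistent with a singular point). Quadratic part: v**2. Cubic part: -2*u**3 - u**2*v + 2*u*v**2 + 2*v**3.
The quadratic part v**2 is a perfect square, so there is a single (double) tangent line v = 0, i.e. y = -3. Restricting the cubic part to that line (v = 0) leaves -2*u**3 ≠ 0, so f is not divisible by v and the branch is v² ≈ 2*u**3 to lowest order — this is a cusp.
Classification: cusp.


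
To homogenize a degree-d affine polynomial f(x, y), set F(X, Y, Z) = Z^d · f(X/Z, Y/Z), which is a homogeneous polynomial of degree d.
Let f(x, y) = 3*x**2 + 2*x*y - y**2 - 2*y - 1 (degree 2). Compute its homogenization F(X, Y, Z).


F(X, Y, Z) = 3*X**2 + 2*X*Y - Y**2 - 2*Y*Z - Z**2

deg(f) = 2.
Substitute x = X/Z, y = Y/Z into f, then multiply by Z^2.
  monomial 3·x^2·y^0 ↦ 3·X^2·Y^0·Z^0.
  monomial 2·x^1·y^1 ↦ 2·X^1·Y^1·Z^0.
  monomial -1·x^0·y^2 ↦ -1·X^0·Y^2·Z^0.
  monomial -2·x^0·y^1 ↦ -2·X^0·Y^1·Z^1.
  monomial -1·x^0·y^0 ↦ -1·X^0·Y^0·Z^2.
Collecting: F(X, Y, Z) = 3*X**2 + 2*X*Y - Y**2 - 2*Y*Z - Z**2.


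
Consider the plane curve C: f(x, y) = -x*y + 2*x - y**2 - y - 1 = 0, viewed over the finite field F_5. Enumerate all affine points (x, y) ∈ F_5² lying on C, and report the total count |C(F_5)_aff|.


Affine F_5-points: {(2, 3), (2, 4), (3, 0), (3, 1)}; count = 4.

For each of the 25 pairs (x, y) ∈ F_5², evaluate f(x, y) mod 5. Record the zeros.
  x = 0: [0↦4, 1↦2, 2↦3, 3↦2, 4↦4]  zeros at y ∈ ∅
  x = 1: [0↦1, 1↦3, 2↦3, 3↦1, 4↦2]  zeros at y ∈ ∅
  x = 2: [0↦3, 1↦4, 2↦3, 3↦0, 4↦0]  zeros at y ∈ {3, 4}
  x = 3: [0↦0, 1↦0, 2↦3, 3↦4, 4↦3]  zeros at y ∈ {0, 1}
  x = 4: [0↦2, 1↦1, 2↦3, 3↦3, 4↦1]  zeros at y ∈ ∅
Collecting zeros: affine points = {(2, 3), (2, 4), (3, 0), (3, 1)}.
Total count |C(F_5)_aff| = 4.


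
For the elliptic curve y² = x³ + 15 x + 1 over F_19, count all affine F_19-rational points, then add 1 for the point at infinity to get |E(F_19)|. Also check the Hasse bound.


Affine points = {(0, 1), (0, 18), (1, 6), (1, 13), (2, 1), (2, 18), (3, 4), (3, 15), (4, 7), (4, 12), (5, 7), (5, 12), (8, 5), (8, 14), (10, 7), (10, 12), (12, 3), (12, 16), (16, 9), (16, 10), (17, 1), (17, 18), (18, 2), (18, 17)}; affine count = 24; |E(F_19)| = 25.

Discriminant check: Δ ∝ 4a³ + 27b² = 4·15³ + 27·1² = 4·3375 + 27·1 ≡ 18 (mod 19). Nonzero ⇒ E is nonsingular.
For each x ∈ F_19, compute rhs = x³ + 15·x + 1 mod 19, then count y ∈ F_19 with y² ≡ rhs.
  x = 0: rhs = 1, matching y values: 1, 18 (2 points).
  x = 1: rhs = 17, matching y values: 6, 13 (2 points).
  x = 2: rhs = 1, matching y values: 1, 18 (2 points).
  x = 3: rhs = 16, matching y values: 4, 15 (2 points).
  x = 4: rhs = 11, matching y values: 7, 12 (2 points).
  x = 5: rhs = 11, matching y values: 7, 12 (2 points).
  x = 6: rhs = 3, matching y values: none (0 points).
  x = 7: rhs = 12, matching y values: none (0 points).
  x = 8: rhs = 6, matching y values: 5, 14 (2 points).
  x = 9: rhs = 10, matching y values: none (0 points).
  x = 10: rhs = 11, matching y values: 7, 12 (2 points).
  x = 11: rhs = 15, matching y values: none (0 points).
  x = 12: rhs = 9, matching y values: 3, 16 (2 points).
  x = 13: rhs = 18, matching y values: none (0 points).
  x = 14: rhs = 10, matching y values: none (0 points).
  x = 15: rhs = 10, matching y values: none (0 points).
  x = 16: rhs = 5, matching y values: 9, 10 (2 points).
  x = 17: rhs = 1, matching y values: 1, 18 (2 points).
  x = 18: rhs = 4, matching y values: 2, 17 (2 points).
Total affine count: 24.
Full point count |E(F_19)| = 24 + 1 = 25.
Hasse bound: |25 − (19+1)| = |5| = 5 ≤ 2√19 ≈ 8.7178 ✓.


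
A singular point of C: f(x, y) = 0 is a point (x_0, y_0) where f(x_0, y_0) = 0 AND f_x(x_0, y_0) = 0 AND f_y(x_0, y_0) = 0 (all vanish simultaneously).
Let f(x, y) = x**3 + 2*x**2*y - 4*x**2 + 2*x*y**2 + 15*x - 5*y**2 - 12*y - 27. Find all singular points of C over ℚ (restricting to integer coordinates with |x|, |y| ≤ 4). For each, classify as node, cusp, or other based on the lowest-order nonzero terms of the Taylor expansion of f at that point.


Singular points: {(3, -3)}; classification: node.

Compute partial derivatives:
  f_x = 3*x**2 + 4*x*y - 8*x + 2*y**2 + 15.
  f_y = 2*x**2 + 4*x*y - 10*y - 12.
Scan x_0 ∈ {−4, ..., 4}. For each x_0, f_y(x_0, y) is a polynomial in y; find its integer roots y ∈ {−4, ..., 4}, then test f_x and f at those candidates.
  x = -4: f_y(-4, y) = 20 - 26*y; no integer root y with |y| ≤ 4.
  x = -3: f_y(-3, y) = 6 - 22*y; no integer root y with |y| ≤ 4.
  x = -2: f_y(-2, y) = -18*y - 4; no integer root y with |y| ≤ 4.
  x = -1: f_y(-1, y) = -14*y - 10; no integer root y with |y| ≤ 4.
  x = 0: f_y(0, y) = -10*y - 12; no integer root y with |y| ≤ 4.
  x = 1: f_y(1, y) = -6*y - 10; no integer root y with |y| ≤ 4.
  x = 2: f_y(2, y) = -2*y - 4; vanishes at y ∈ {-2}. (2, -2): f_x = 3 ≠ 0.
  x = 3: f_y(3, y) = 2*y + 6; vanishes at y ∈ {-3}. (3, -3): f_x = 0, f = 0 — SINGULAR.
  x = 4: f_y(4, y) = 6*y + 20; no integer root y with |y| ≤ 4.
Only singular point on the grid: (3, -3).
Classify: substitute x = 3 + u, y = -3 + v and expand: f = u**3 + 2*u**2*v - u**2 + 2*u*v**2 + v**2.
No constant or linear terms (consistent with a singular point). Quadratic part: -u**2 + v**2. Cubic part: u**3 + 2*u**2*v + 2*u*v**2.
The quadratic part v**2 - u**2 = (v − u)(v + u) splits into two distinct linear factors, so there are two distinct tangent lines y − -3 = ±(x − 3) — this is a node (ordinary double point).
Classification: node.


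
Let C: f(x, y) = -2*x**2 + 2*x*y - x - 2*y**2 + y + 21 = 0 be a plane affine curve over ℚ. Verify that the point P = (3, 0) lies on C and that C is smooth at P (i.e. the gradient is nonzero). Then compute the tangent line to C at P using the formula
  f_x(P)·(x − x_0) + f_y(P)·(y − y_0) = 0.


Tangent line at P: -13*x + 7*y + 39 = 0.

Step 1: f(3, 0) = 0, so P lies on C.
Step 2: partial derivatives
  f_x(x, y) = -4*x + 2*y - 1, f_y(x, y) = 2*x - 4*y + 1.
  f_x(P) = -13, f_y(P) = 7 (gradient nonzero, so P is smooth).
Step 3: tangent line at P: -13·(x − 3) + 7·(y − 0) = 0.
Expanding: -13*x + 7*y + 39 = 0.


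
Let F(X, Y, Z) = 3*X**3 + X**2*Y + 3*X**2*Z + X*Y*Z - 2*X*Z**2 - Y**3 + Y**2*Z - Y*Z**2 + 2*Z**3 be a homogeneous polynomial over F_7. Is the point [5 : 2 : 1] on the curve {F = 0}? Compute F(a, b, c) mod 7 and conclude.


F(5,2,1) ≡ 6 (mod 7); P is NOT on the curve.

Evaluate F(5, 2, 1) term-by-term (mod 7).
  3*X**3 ↦ 3·125·1·1 = 375
  X**2*Y ↦ 1·25·2·1 = 50
  3*X**2*Z ↦ 3·25·1·1 = 75
  X*Y*Z ↦ 1·5·2·1 = 10
  -2*X*Z**2 ↦ -2·5·1·1 = -10
  -Y**3 ↦ -1·1·8·1 = -8
  Y**2*Z ↦ 1·1·4·1 = 4
  -Y*Z**2 ↦ -1·1·2·1 = -2
  2*Z**3 ↦ 2·1·1·1 = 2
Sum: F(5, 2, 1) = (375) + (50) + (75) + (10) + (-10) + (-8) + (4) + (-2) + (2) = 496.
Reducing mod 7: 496 ≡ 6 (mod 7).
Since F(a, b, c) ≡ 6 ≠ 0 (mod 7), P does NOT lie on the curve.


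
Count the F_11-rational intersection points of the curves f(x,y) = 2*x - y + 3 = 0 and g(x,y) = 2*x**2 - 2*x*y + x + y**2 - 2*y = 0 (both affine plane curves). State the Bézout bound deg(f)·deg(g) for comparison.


Common zeros: ∅; count = 0; Bézout bound = 2.

deg(f) = 1, deg(g) = 2, so Bézout bound = 2.
Scan x ∈ F_11. For each x, list the y ∈ F_11 with f(x, y) ≡ 0 and those with g(x, y) ≡ 0 (mod 11); the common zeros in that column are the intersection.
  x = 0: f ≡ 0 at y ∈ {3}; g ≡ 0 at y ∈ {0, 2}; common: ∅.
  x = 1: f ≡ 0 at y ∈ {5}; g ≡ 0 at y ∈ {1, 3}; common: ∅.
  x = 2: f ≡ 0 at y ∈ {7}; g ≡ 0 at y ∈ ∅; common: ∅.
  x = 3: f ≡ 0 at y ∈ {9}; g ≡ 0 at y ∈ ∅; common: ∅.
  x = 4: f ≡ 0 at y ∈ {0}; g ≡ 0 at y ∈ {5}; common: ∅.
  x = 5: f ≡ 0 at y ∈ {2}; g ≡ 0 at y ∈ {0, 1}; common: ∅.
  x = 6: f ≡ 0 at y ∈ {4}; g ≡ 0 at y ∈ {5, 9}; common: ∅.
  x = 7: f ≡ 0 at y ∈ {6}; g ≡ 0 at y ∈ {2, 3}; common: ∅.
  x = 8: f ≡ 0 at y ∈ {8}; g ≡ 0 at y ∈ {9}; common: ∅.
  x = 9: f ≡ 0 at y ∈ {10}; g ≡ 0 at y ∈ ∅; common: ∅.
  x = 10: f ≡ 0 at y ∈ {1}; g ≡ 0 at y ∈ ∅; common: ∅.
Collecting: common zeros = ∅, so the count is 0.
Comparison with the Bézout bound: 0 ≤ 2 = deg(f)·deg(g), as expected for curves with no common component (the affine F_11-count falls short of the bound because intersections may lie at infinity, over extension fields, or carry multiplicity).


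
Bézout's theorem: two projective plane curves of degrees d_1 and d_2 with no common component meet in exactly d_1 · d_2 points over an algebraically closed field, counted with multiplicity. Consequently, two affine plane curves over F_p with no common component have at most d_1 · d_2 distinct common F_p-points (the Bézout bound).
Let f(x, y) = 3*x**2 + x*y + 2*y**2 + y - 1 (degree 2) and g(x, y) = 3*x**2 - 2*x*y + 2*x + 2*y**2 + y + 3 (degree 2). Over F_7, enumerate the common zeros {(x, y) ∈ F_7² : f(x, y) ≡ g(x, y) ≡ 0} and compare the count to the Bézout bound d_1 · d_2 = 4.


Common zeros: {(1, 2)}; count = 1; Bézout bound = 4.

deg(f) = 2, deg(g) = 2, so Bézout bound = 4.
Scan x ∈ F_7. For each x, list the y ∈ F_7 with f(x, y) ≡ 0 and those with g(x, y) ≡ 0 (mod 7); the common zeros in that column are the intersection.
  x = 0: f ≡ 0 at y ∈ {4, 6}; g ≡ 0 at y ∈ ∅; common: ∅.
  x = 1: f ≡ 0 at y ∈ {2, 4}; g ≡ 0 at y ∈ {2}; common: {2}.
  x = 2: f ≡ 0 at y ∈ ∅; g ≡ 0 at y ∈ {2, 3}; common: ∅.
  x = 3: f ≡ 0 at y ∈ {2, 3}; g ≡ 0 at y ∈ ∅; common: ∅.
  x = 4: f ≡ 0 at y ∈ ∅; g ≡ 0 at y ∈ {3, 4}; common: ∅.
  x = 5: f ≡ 0 at y ∈ {5, 6}; g ≡ 0 at y ∈ {4}; common: ∅.
  x = 6: f ≡ 0 at y ∈ ∅; g ≡ 0 at y ∈ ∅; common: ∅.
Collecting: common zeros = {(1, 2)}, so the count is 1.
Comparison with the Bézout bound: 1 ≤ 4 = deg(f)·deg(g), as expected for curves with no common component (the affine F_7-count falls short of the bound because intersections may lie at infinity, over extension fields, or carry multiplicity).


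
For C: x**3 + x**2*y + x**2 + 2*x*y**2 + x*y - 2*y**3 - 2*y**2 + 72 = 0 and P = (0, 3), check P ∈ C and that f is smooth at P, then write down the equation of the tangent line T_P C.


Tangent line at P: 21*x - 66*y + 198 = 0.

Step 1: f(0, 3) = 0, so P lies on C.
Step 2: partial derivatives
  f_x(x, y) = 3*x**2 + 2*x*y + 2*x + 2*y**2 + y, f_y(x, y) = x**2 + 4*x*y + x - 6*y**2 - 4*y.
  f_x(P) = 21, f_y(P) = -66 (gradient nonzero, so P is smooth).
Step 3: tangent line at P: 21·(x − 0) + -66·(y − 3) = 0.
Expanding: 21*x - 66*y + 198 = 0.


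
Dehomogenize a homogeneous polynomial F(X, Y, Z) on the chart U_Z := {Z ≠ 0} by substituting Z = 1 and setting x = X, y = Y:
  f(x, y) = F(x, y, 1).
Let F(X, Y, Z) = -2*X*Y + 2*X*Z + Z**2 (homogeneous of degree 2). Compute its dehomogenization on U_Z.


f(x, y) = -2*x*y + 2*x + 1

On U_Z we set Z = 1. Each monomial c·X^i·Y^j·Z^k in F becomes c·x^i·y^j·1^k = c·x^i·y^j.
Substituting Z = 1: F(X, Y, 1) = -2*x*y + 2*x + 1.
Note: deg(f) ≤ deg(F) = 2; strict inequality happens when F is divisible by Z (lost terms).


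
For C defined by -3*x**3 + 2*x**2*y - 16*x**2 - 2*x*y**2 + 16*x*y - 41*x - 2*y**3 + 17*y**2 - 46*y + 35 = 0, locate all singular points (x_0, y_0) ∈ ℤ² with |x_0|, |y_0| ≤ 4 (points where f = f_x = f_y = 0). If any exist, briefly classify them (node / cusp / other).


Singular points: {(-1, 3)}; classification: node.

Compute partial derivatives:
  f_x = -9*x**2 + 4*x*y - 32*x - 2*y**2 + 16*y - 41.
  f_y = 2*x**2 - 4*x*y + 16*x - 6*y**2 + 34*y - 46.
Scan x_0 ∈ {−4, ..., 4}. For each x_0, f_y(x_0, y) is a polynomial in y; find its integer roots y ∈ {−4, ..., 4}, then test f_x and f at those candidates.
  x = -4: f_y(-4, y) = -6*y**2 + 50*y - 78; no integer root y with |y| ≤ 4.
  x = -3: f_y(-3, y) = -6*y**2 + 46*y - 76; no integer root y with |y| ≤ 4.
  x = -2: f_y(-2, y) = -6*y**2 + 42*y - 70; no integer root y with |y| ≤ 4.
  x = -1: f_y(-1, y) = -6*y**2 + 38*y - 60; vanishes at y ∈ {3}. (-1, 3): f_x = 0, f = 0 — SINGULAR.
  x = 0: f_y(0, y) = -6*y**2 + 34*y - 46; no integer root y with |y| ≤ 4.
  x = 1: f_y(1, y) = -6*y**2 + 30*y - 28; no integer root y with |y| ≤ 4.
  x = 2: f_y(2, y) = -6*y**2 + 26*y - 6; no integer root y with |y| ≤ 4.
  x = 3: f_y(3, y) = -6*y**2 + 22*y + 20; no integer root y with |y| ≤ 4.
  x = 4: f_y(4, y) = -6*y**2 + 18*y + 50; no integer root y with |y| ≤ 4.
Only singular point on the grid: (-1, 3).
Classify: substitute x = -1 + u, y = 3 + v and expand: f = -3*u**3 + 2*u**2*v - u**2 - 2*u*v**2 - 2*v**3 + v**2.
No constant or linear terms (consistent with a singular point). Quadratic part: -u**2 + v**2. Cubic part: -3*u**3 + 2*u**2*v - 2*u*v**2 - 2*v**3.
The quadratic part v**2 - u**2 = (v − u)(v + u) splits into two distinct linear factors, so there are two distinct tangent lines y − 3 = ±(x − -1) — this is a node (ordinary double point).
Classification: node.


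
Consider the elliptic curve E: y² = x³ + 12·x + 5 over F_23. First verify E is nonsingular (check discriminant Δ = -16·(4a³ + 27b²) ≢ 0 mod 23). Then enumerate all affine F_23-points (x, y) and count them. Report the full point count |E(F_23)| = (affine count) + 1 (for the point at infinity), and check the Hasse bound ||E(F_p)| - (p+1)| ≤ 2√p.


Affine points = {(1, 8), (1, 15), (4, 5), (4, 18), (5, 11), (5, 12), (7, 8), (7, 15), (13, 9), (13, 14), (15, 8), (15, 15), (17, 4), (17, 19), (18, 2), (18, 21), (19, 10), (19, 13)}; affine count = 18; |E(F_23)| = 19.

Discriminant check: Δ ∝ 4a³ + 27b² = 4·12³ + 27·5² = 4·1728 + 27·25 ≡ 20 (mod 23). Nonzero ⇒ E is nonsingular.
For each x ∈ F_23, compute rhs = x³ + 12·x + 5 mod 23, then count y ∈ F_23 with y² ≡ rhs.
  x = 0: rhs = 5, matching y values: none (0 points).
  x = 1: rhs = 18, matching y values: 8, 15 (2 points).
  x = 2: rhs = 14, matching y values: none (0 points).
  x = 3: rhs = 22, matching y values: none (0 points).
  x = 4: rhs = 2, matching y values: 5, 18 (2 points).
  x = 5: rhs = 6, matching y values: 11, 12 (2 points).
  x = 6: rhs = 17, matching y values: none (0 points).
  x = 7: rhs = 18, matching y values: 8, 15 (2 points).
  x = 8: rhs = 15, matching y values: none (0 points).
  x = 9: rhs = 14, matching y values: none (0 points).
  x = 10: rhs = 21, matching y values: none (0 points).
  x = 11: rhs = 19, matching y values: none (0 points).
  x = 12: rhs = 14, matching y values: none (0 points).
  x = 13: rhs = 12, matching y values: 9, 14 (2 points).
  x = 14: rhs = 19, matching y values: none (0 points).
  x = 15: rhs = 18, matching y values: 8, 15 (2 points).
  x = 16: rhs = 15, matching y values: none (0 points).
  x = 17: rhs = 16, matching y values: 4, 19 (2 points).
  x = 18: rhs = 4, matching y values: 2, 21 (2 points).
  x = 19: rhs = 8, matching y values: 10, 13 (2 points).
  x = 20: rhs = 11, matching y values: none (0 points).
  x = 21: rhs = 19, matching y values: none (0 points).
  x = 22: rhs = 15, matching y values: none (0 points).
Total affine count: 18.
Full point count |E(F_23)| = 18 + 1 = 19.
Hasse bound: |19 − (23+1)| = |-5| = 5 ≤ 2√23 ≈ 9.5917 ✓.


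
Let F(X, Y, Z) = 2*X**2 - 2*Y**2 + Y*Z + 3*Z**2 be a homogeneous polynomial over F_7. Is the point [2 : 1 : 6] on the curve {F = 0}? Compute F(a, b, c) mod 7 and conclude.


F(2,1,6) ≡ 1 (mod 7); P is NOT on the curve.

Evaluate F(2, 1, 6) term-by-term (mod 7).
  2*X**2 ↦ 2·4·1·1 = 8
  -2*Y**2 ↦ -2·1·1·1 = -2
  Y*Z ↦ 1·1·1·6 = 6
  3*Z**2 ↦ 3·1·1·36 = 108
Sum: F(2, 1, 6) = (8) + (-2) + (6) + (108) = 120.
Reducing mod 7: 120 ≡ 1 (mod 7).
Since F(a, b, c) ≡ 1 ≠ 0 (mod 7), P does NOT lie on the curve.


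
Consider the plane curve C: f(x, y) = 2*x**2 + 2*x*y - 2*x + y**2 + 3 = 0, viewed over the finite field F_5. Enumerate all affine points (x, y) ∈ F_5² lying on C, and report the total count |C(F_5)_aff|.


Affine F_5-points: {(3, 0), (3, 4), (4, 3), (4, 4)}; count = 4.

For each of the 25 pairs (x, y) ∈ F_5², evaluate f(x, y) mod 5. Record the zeros.
  x = 0: [0↦3, 1↦4, 2↦2, 3↦2, 4↦4]  zeros at y ∈ ∅
  x = 1: [0↦3, 1↦1, 2↦1, 3↦3, 4↦2]  zeros at y ∈ ∅
  x = 2: [0↦2, 1↦2, 2↦4, 3↦3, 4↦4]  zeros at y ∈ ∅
  x = 3: [0↦0, 1↦2, 2↦1, 3↦2, 4↦0]  zeros at y ∈ {0, 4}
  x = 4: [0↦2, 1↦1, 2↦2, 3↦0, 4↦0]  zeros at y ∈ {3, 4}
Collecting zeros: affine points = {(3, 0), (3, 4), (4, 3), (4, 4)}.
Total count |C(F_5)_aff| = 4.


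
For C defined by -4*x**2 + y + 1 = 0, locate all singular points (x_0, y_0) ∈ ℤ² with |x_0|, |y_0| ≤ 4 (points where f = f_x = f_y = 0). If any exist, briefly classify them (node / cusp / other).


No singular points in the scanned grid; C is smooth there.

Compute partial derivatives:
  f_x = -8*x.
  f_y = 1.
f_y = 1 is a nonzero constant, so f_y never vanishes: no point (x, y) can satisfy f = f_x = f_y = 0. In particular no (x, y) ∈ {−4, ..., 4}² is singular; the curve is smooth.


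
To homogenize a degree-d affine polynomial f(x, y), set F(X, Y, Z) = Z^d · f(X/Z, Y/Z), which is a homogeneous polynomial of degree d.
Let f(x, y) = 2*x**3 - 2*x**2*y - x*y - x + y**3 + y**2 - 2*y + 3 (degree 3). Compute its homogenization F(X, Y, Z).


F(X, Y, Z) = 2*X**3 - 2*X**2*Y - X*Y*Z - X*Z**2 + Y**3 + Y**2*Z - 2*Y*Z**2 + 3*Z**3

deg(f) = 3.
Substitute x = X/Z, y = Y/Z into f, then multiply by Z^3.
  monomial 2·x^3·y^0 ↦ 2·X^3·Y^0·Z^0.
  monomial -2·x^2·y^1 ↦ -2·X^2·Y^1·Z^0.
  monomial -1·x^1·y^1 ↦ -1·X^1·Y^1·Z^1.
  monomial -1·x^1·y^0 ↦ -1·X^1·Y^0·Z^2.
  monomial 1·x^0·y^3 ↦ 1·X^0·Y^3·Z^0.
  monomial 1·x^0·y^2 ↦ 1·X^0·Y^2·Z^1.
  monomial -2·x^0·y^1 ↦ -2·X^0·Y^1·Z^2.
  monomial 3·x^0·y^0 ↦ 3·X^0·Y^0·Z^3.
Collecting: F(X, Y, Z) = 2*X**3 - 2*X**2*Y - X*Y*Z - X*Z**2 + Y**3 + Y**2*Z - 2*Y*Z**2 + 3*Z**3.


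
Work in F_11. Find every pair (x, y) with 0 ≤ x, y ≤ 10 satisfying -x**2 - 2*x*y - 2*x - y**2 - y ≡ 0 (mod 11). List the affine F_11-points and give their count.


Affine F_11-points: {(0, 0), (0, 10), (2, 2), (2, 4), (3, 2), (5, 3), (5, 8), (9, 0), (9, 3), (10, 4), (10, 8)}; count = 11.

For each of the 121 pairs (x, y) ∈ F_11², evaluate f(x, y) mod 11. Record the zeros.
  x = 0: [0↦0, 1↦9, 2↦5, 3↦10, 4↦2, 5↦3, 6↦2, 7↦10, 8↦5, 9↦9, 10↦0]  zeros at y ∈ {0, 10}
  x = 1: [0↦8, 1↦4, 2↦9, 3↦1, 4↦2, 5↦1, 6↦9, 7↦4, 8↦8, 9↦10, 10↦10]  zeros at y ∈ ∅
  x = 2: [0↦3, 1↦8, 2↦0, 3↦1, 4↦0, 5↦8, 6↦3, 7↦7, 8↦9, 9↦9, 10↦7]  zeros at y ∈ {2, 4}
  x = 3: [0↦7, 1↦10, 2↦0, 3↦10, 4↦7, 5↦2, 6↦6, 7↦8, 8↦8, 9↦6, 10↦2]  zeros at y ∈ {2}
  x = 4: [0↦9, 1↦10, 2↦9, 3↦6, 4↦1, 5↦5, 6↦7, 7↦7, 8↦5, 9↦1, 10↦6]  zeros at y ∈ ∅
  x = 5: [0↦9, 1↦8, 2↦5, 3↦0, 4↦4, 5↦6, 6↦6, 7↦4, 8↦0, 9↦5, 10↦8]  zeros at y ∈ {3, 8}
  x = 6: [0↦7, 1↦4, 2↦10, 3↦3, 4↦5, 5↦5, 6↦3, 7↦10, 8↦4, 9↦7, 10↦8]  zeros at y ∈ ∅
  x = 7: [0↦3, 1↦9, 2↦2, 3↦4, 4↦4, 5↦2, 6↦9, 7↦3, 8↦6, 9↦7, 10↦6]  zeros at y ∈ ∅
  x = 8: [0↦8, 1↦1, 2↦3, 3↦3, 4↦1, 5↦8, 6↦2, 7↦5, 8↦6, 9↦5, 10↦2]  zeros at y ∈ ∅
  x = 9: [0↦0, 1↦2, 2↦2, 3↦0, 4↦7, 5↦1, 6↦4, 7↦5, 8↦4, 9↦1, 10↦7]  zeros at y ∈ {0, 3}
  x = 10: [0↦1, 1↦1, 2↦10, 3↦6, 4↦0, 5↦3, 6↦4, 7↦3, 8↦0, 9↦6, 10↦10]  zeros at y ∈ {4, 8}
Collecting zeros: affine points = {(0, 0), (0, 10), (2, 2), (2, 4), (3, 2), (5, 3), (5, 8), (9, 0), (9, 3), (10, 4), (10, 8)}.
Total count |C(F_11)_aff| = 11.


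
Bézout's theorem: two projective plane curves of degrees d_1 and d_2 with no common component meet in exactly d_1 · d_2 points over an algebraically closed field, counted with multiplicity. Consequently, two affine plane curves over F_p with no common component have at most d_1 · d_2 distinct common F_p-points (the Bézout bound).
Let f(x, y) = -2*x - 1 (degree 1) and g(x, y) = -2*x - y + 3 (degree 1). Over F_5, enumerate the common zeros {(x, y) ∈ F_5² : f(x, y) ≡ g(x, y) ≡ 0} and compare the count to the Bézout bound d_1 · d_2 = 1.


Common zeros: {(2, 4)}; count = 1; Bézout bound = 1.

deg(f) = 1, deg(g) = 1, so Bézout bound = 1.
Scan x ∈ F_5. For each x, list the y ∈ F_5 with f(x, y) ≡ 0 and those with g(x, y) ≡ 0 (mod 5); the common zeros in that column are the intersection.
  x = 0: f ≡ 0 at y ∈ ∅; g ≡ 0 at y ∈ {3}; common: ∅.
  x = 1: f ≡ 0 at y ∈ ∅; g ≡ 0 at y ∈ {1}; common: ∅.
  x = 2: f ≡ 0 at y ∈ {0, 1, 2, 3, 4}; g ≡ 0 at y ∈ {4}; common: {4}.
  x = 3: f ≡ 0 at y ∈ ∅; g ≡ 0 at y ∈ {2}; common: ∅.
  x = 4: f ≡ 0 at y ∈ ∅; g ≡ 0 at y ∈ {0}; common: ∅.
Collecting: common zeros = {(2, 4)}, so the count is 1.
Comparison with the Bézout bound: 1 ≤ 1 = deg(f)·deg(g), as expected for curves with no common component (the bound is attained).


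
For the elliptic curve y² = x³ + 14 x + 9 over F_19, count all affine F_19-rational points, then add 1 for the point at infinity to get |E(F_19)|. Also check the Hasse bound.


Affine points = {(0, 3), (0, 16), (1, 9), (1, 10), (2, 8), (2, 11), (6, 9), (6, 10), (8, 5), (8, 14), (9, 3), (9, 16), (10, 3), (10, 16), (12, 9), (12, 10), (14, 2), (14, 17), (16, 4), (16, 15), (17, 7), (17, 12)}; affine count = 22; |E(F_19)| = 23.

Discriminant check: Δ ∝ 4a³ + 27b² = 4·14³ + 27·9² = 4·2744 + 27·81 ≡ 15 (mod 19). Nonzero ⇒ E is nonsingular.
For each x ∈ F_19, compute rhs = x³ + 14·x + 9 mod 19, then count y ∈ F_19 with y² ≡ rhs.
  x = 0: rhs = 9, matching y values: 3, 16 (2 points).
  x = 1: rhs = 5, matching y values: 9, 10 (2 points).
  x = 2: rhs = 7, matching y values: 8, 11 (2 points).
  x = 3: rhs = 2, matching y values: none (0 points).
  x = 4: rhs = 15, matching y values: none (0 points).
  x = 5: rhs = 14, matching y values: none (0 points).
  x = 6: rhs = 5, matching y values: 9, 10 (2 points).
  x = 7: rhs = 13, matching y values: none (0 points).
  x = 8: rhs = 6, matching y values: 5, 14 (2 points).
  x = 9: rhs = 9, matching y values: 3, 16 (2 points).
  x = 10: rhs = 9, matching y values: 3, 16 (2 points).
  x = 11: rhs = 12, matching y values: none (0 points).
  x = 12: rhs = 5, matching y values: 9, 10 (2 points).
  x = 13: rhs = 13, matching y values: none (0 points).
  x = 14: rhs = 4, matching y values: 2, 17 (2 points).
  x = 15: rhs = 3, matching y values: none (0 points).
  x = 16: rhs = 16, matching y values: 4, 15 (2 points).
  x = 17: rhs = 11, matching y values: 7, 12 (2 points).
  x = 18: rhs = 13, matching y values: none (0 points).
Total affine count: 22.
Full point count |E(F_19)| = 22 + 1 = 23.
Hasse bound: |23 − (19+1)| = |3| = 3 ≤ 2√19 ≈ 8.7178 ✓.


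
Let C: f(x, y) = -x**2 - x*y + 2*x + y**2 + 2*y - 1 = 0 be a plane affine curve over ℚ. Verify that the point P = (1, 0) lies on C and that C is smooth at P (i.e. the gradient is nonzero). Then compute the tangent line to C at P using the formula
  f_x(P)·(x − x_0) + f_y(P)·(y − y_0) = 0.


Tangent line at P: y = 0.

Step 1: f(1, 0) = 0, so P lies on C.
Step 2: partial derivatives
  f_x(x, y) = -2*x - y + 2, f_y(x, y) = -x + 2*y + 2.
  f_x(P) = 0, f_y(P) = 1 (gradient nonzero, so P is smooth).
Step 3: tangent line at P: 0·(x − 1) + 1·(y − 0) = 0.
Expanding: y = 0.


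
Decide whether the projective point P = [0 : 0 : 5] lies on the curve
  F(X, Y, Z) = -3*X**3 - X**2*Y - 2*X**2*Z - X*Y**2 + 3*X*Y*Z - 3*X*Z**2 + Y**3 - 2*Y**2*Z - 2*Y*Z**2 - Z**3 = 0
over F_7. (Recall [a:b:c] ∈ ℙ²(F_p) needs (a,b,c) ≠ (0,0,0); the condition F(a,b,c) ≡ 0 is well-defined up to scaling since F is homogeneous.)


F(0,0,5) ≡ 1 (mod 7); P is NOT on the curve.

Evaluate F(0, 0, 5) term-by-term (mod 7).
  -3*X**3 ↦ -3·0·1·1 = 0
  -X**2*Y ↦ -1·0·0·1 = 0
  -2*X**2*Z ↦ -2·0·1·5 = 0
  -X*Y**2 ↦ -1·0·0·1 = 0
  3*X*Y*Z ↦ 3·0·0·5 = 0
  -3*X*Z**2 ↦ -3·0·1·25 = 0
  Y**3 ↦ 1·1·0·1 = 0
  -2*Y**2*Z ↦ -2·1·0·5 = 0
  -2*Y*Z**2 ↦ -2·1·0·25 = 0
  -Z**3 ↦ -1·1·1·125 = -125
Sum: F(0, 0, 5) = (0) + (0) + (0) + (0) + (0) + (0) + (0) + (0) + (0) + (-125) = -125.
Reducing mod 7: -125 ≡ 1 (mod 7).
Since F(a, b, c) ≡ 1 ≠ 0 (mod 7), P does NOT lie on the curve.


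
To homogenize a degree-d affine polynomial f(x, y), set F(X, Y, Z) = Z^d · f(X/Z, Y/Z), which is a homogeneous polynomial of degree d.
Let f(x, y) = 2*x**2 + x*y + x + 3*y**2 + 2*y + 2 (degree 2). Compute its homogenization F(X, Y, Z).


F(X, Y, Z) = 2*X**2 + X*Y + X*Z + 3*Y**2 + 2*Y*Z + 2*Z**2

deg(f) = 2.
Substitute x = X/Z, y = Y/Z into f, then multiply by Z^2.
  monomial 2·x^2·y^0 ↦ 2·X^2·Y^0·Z^0.
  monomial 1·x^1·y^1 ↦ 1·X^1·Y^1·Z^0.
  monomial 1·x^1·y^0 ↦ 1·X^1·Y^0·Z^1.
  monomial 3·x^0·y^2 ↦ 3·X^0·Y^2·Z^0.
  monomial 2·x^0·y^1 ↦ 2·X^0·Y^1·Z^1.
  monomial 2·x^0·y^0 ↦ 2·X^0·Y^0·Z^2.
Collecting: F(X, Y, Z) = 2*X**2 + X*Y + X*Z + 3*Y**2 + 2*Y*Z + 2*Z**2.


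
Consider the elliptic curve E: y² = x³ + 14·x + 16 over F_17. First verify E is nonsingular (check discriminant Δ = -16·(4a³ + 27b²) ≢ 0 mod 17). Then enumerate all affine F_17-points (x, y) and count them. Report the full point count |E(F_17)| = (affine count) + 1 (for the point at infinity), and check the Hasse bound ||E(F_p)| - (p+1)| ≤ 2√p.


Affine points = {(0, 4), (0, 13), (2, 1), (2, 16), (3, 0), (4, 0), (7, 7), (7, 10), (9, 2), (9, 15), (10, 0), (12, 5), (12, 12), (13, 7), (13, 10), (14, 7), (14, 10), (16, 1), (16, 16)}; affine count = 19; |E(F_17)| = 20.

Discriminant check: Δ ∝ 4a³ + 27b² = 4·14³ + 27·16² = 4·2744 + 27·256 ≡ 4 (mod 17). Nonzero ⇒ E is nonsingular.
For each x ∈ F_17, compute rhs = x³ + 14·x + 16 mod 17, then count y ∈ F_17 with y² ≡ rhs.
  x = 0: rhs = 16, matching y values: 4, 13 (2 points).
  x = 1: rhs = 14, matching y values: none (0 points).
  x = 2: rhs = 1, matching y values: 1, 16 (2 points).
  x = 3: rhs = 0, matching y values: 0 (1 points).
  x = 4: rhs = 0, matching y values: 0 (1 points).
  x = 5: rhs = 7, matching y values: none (0 points).
  x = 6: rhs = 10, matching y values: none (0 points).
  x = 7: rhs = 15, matching y values: 7, 10 (2 points).
  x = 8: rhs = 11, matching y values: none (0 points).
  x = 9: rhs = 4, matching y values: 2, 15 (2 points).
  x = 10: rhs = 0, matching y values: 0 (1 points).
  x = 11: rhs = 5, matching y values: none (0 points).
  x = 12: rhs = 8, matching y values: 5, 12 (2 points).
  x = 13: rhs = 15, matching y values: 7, 10 (2 points).
  x = 14: rhs = 15, matching y values: 7, 10 (2 points).
  x = 15: rhs = 14, matching y values: none (0 points).
  x = 16: rhs = 1, matching y values: 1, 16 (2 points).
Total affine count: 19.
Full point count |E(F_17)| = 19 + 1 = 20.
Hasse bound: |20 − (17+1)| = |2| = 2 ≤ 2√17 ≈ 8.2462 ✓.


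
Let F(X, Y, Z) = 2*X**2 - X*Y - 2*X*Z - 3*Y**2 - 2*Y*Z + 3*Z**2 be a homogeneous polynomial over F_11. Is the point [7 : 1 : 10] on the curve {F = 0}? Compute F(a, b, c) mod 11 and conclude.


F(7,1,10) ≡ 8 (mod 11); P is NOT on the curve.

Evaluate F(7, 1, 10) term-by-term (mod 11).
  2*X**2 ↦ 2·49·1·1 = 98
  -X*Y ↦ -1·7·1·1 = -7
  -2*X*Z ↦ -2·7·1·10 = -140
  -3*Y**2 ↦ -3·1·1·1 = -3
  -2*Y*Z ↦ -2·1·1·10 = -20
  3*Z**2 ↦ 3·1·1·100 = 300
Sum: F(7, 1, 10) = (98) + (-7) + (-140) + (-3) + (-20) + (300) = 228.
Reducing mod 11: 228 ≡ 8 (mod 11).
Since F(a, b, c) ≡ 8 ≠ 0 (mod 11), P does NOT lie on the curve.


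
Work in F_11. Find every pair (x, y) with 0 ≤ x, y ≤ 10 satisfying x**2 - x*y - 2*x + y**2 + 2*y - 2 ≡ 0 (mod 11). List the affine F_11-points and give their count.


Affine F_11-points: {(0, 4), (0, 5), (5, 1), (5, 2), (6, 0), (6, 4), (7, 0), (7, 5), (9, 1), (9, 6), (10, 2), (10, 6)}; count = 12.

For each of the 121 pairs (x, y) ∈ F_11², evaluate f(x, y) mod 11. Record the zeros.
  x = 0: [0↦9, 1↦1, 2↦6, 3↦2, 4↦0, 5↦0, 6↦2, 7↦6, 8↦1, 9↦9, 10↦8]  zeros at y ∈ {4, 5}
  x = 1: [0↦8, 1↦10, 2↦3, 3↦9, 4↦6, 5↦5, 6↦6, 7↦9, 8↦3, 9↦10, 10↦8]  zeros at y ∈ ∅
  x = 2: [0↦9, 1↦10, 2↦2, 3↦7, 4↦3, 5↦1, 6↦1, 7↦3, 8↦7, 9↦2, 10↦10]  zeros at y ∈ ∅
  x = 3: [0↦1, 1↦1, 2↦3, 3↦7, 4↦2, 5↦10, 6↦9, 7↦10, 8↦2, 9↦7, 10↦3]  zeros at y ∈ ∅
  x = 4: [0↦6, 1↦5, 2↦6, 3↦9, 4↦3, 5↦10, 6↦8, 7↦8, 8↦10, 9↦3, 10↦9]  zeros at y ∈ ∅
  x = 5: [0↦2, 1↦0, 2↦0, 3↦2, 4↦6, 5↦1, 6↦9, 7↦8, 8↦9, 9↦1, 10↦6]  zeros at y ∈ {1, 2}
  x = 6: [0↦0, 1↦8, 2↦7, 3↦8, 4↦0, 5↦5, 6↦1, 7↦10, 8↦10, 9↦1, 10↦5]  zeros at y ∈ {0, 4}
  x = 7: [0↦0, 1↦7, 2↦5, 3↦5, 4↦7, 5↦0, 6↦6, 7↦3, 8↦2, 9↦3, 10↦6]  zeros at y ∈ {0, 5}
  x = 8: [0↦2, 1↦8, 2↦5, 3↦4, 4↦5, 5↦8, 6↦2, 7↦9, 8↦7, 9↦7, 10↦9]  zeros at y ∈ ∅
  x = 9: [0↦6, 1↦0, 2↦7, 3↦5, 4↦5, 5↦7, 6↦0, 7↦6, 8↦3, 9↦2, 10↦3]  zeros at y ∈ {1, 6}
  x = 10: [0↦1, 1↦5, 2↦0, 3↦8, 4↦7, 5↦8, 6↦0, 7↦5, 8↦1, 9↦10, 10↦10]  zeros at y ∈ {2, 6}
Collecting zeros: affine points = {(0, 4), (0, 5), (5, 1), (5, 2), (6, 0), (6, 4), (7, 0), (7, 5), (9, 1), (9, 6), (10, 2), (10, 6)}.
Total count |C(F_11)_aff| = 12.
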